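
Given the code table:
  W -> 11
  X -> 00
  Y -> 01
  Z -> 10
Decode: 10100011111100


Decoding:
10 -> Z
10 -> Z
00 -> X
11 -> W
11 -> W
11 -> W
00 -> X


Result: ZZXWWWX


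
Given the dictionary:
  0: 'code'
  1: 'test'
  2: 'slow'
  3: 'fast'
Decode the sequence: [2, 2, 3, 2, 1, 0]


Look up each index in the dictionary:
  2 -> 'slow'
  2 -> 'slow'
  3 -> 'fast'
  2 -> 'slow'
  1 -> 'test'
  0 -> 'code'

Decoded: "slow slow fast slow test code"


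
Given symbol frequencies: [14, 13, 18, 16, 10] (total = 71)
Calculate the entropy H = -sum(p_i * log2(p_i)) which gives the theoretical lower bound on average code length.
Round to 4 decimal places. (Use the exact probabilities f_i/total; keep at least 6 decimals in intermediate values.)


Per-symbol terms -p_i * log2(p_i) with p_i = f_i/71:
  p = 14/71 = 0.197183: log2(p) = -2.342392, -p*log2(p) = 0.461880
  p = 13/71 = 0.183099: log2(p) = -2.449307, -p*log2(p) = 0.448465
  p = 18/71 = 0.253521: log2(p) = -1.979822, -p*log2(p) = 0.501927
  p = 16/71 = 0.225352: log2(p) = -2.149747, -p*log2(p) = 0.484450
  p = 10/71 = 0.140845: log2(p) = -2.827819, -p*log2(p) = 0.398284
H = 0.461880 + 0.448465 + 0.501927 + 0.484450 + 0.398284 = 2.295006

H = 2.295 bits/symbol


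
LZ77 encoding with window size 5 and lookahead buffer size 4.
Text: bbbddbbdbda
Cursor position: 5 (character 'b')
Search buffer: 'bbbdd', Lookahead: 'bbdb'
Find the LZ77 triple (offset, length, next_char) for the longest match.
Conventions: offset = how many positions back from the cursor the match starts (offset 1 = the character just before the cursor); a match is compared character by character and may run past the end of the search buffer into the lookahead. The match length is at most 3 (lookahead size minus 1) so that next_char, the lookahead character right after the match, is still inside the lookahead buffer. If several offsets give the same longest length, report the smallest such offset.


Try each offset into the search buffer:
  offset=1 (pos 4, char 'd'): match length 0
  offset=2 (pos 3, char 'd'): match length 0
  offset=3 (pos 2, char 'b'): match length 1
  offset=4 (pos 1, char 'b'): match length 3
  offset=5 (pos 0, char 'b'): match length 2
Longest match has length 3 at offset 4.
next_char = character at position 5 + 3 = 8 -> 'b'

Best match: offset=4, length=3 (matching 'bbd' starting at position 1)
LZ77 triple: (4, 3, 'b')


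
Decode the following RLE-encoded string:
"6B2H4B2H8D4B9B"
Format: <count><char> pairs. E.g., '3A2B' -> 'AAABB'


Expanding each <count><char> pair:
  6B -> 'BBBBBB'
  2H -> 'HH'
  4B -> 'BBBB'
  2H -> 'HH'
  8D -> 'DDDDDDDD'
  4B -> 'BBBB'
  9B -> 'BBBBBBBBB'

Decoded = BBBBBBHHBBBBHHDDDDDDDDBBBBBBBBBBBBB


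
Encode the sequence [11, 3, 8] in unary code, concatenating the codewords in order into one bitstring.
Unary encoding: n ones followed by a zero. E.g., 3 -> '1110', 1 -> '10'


Encode each number as n ones followed by a terminating 0:
  11 -> 111111111110 (12 bits)
  3 -> 1110 (4 bits)
  8 -> 111111110 (9 bits)
Total length = 12 + 4 + 9 = 25 bits.

Unary([11, 3, 8]) = 1111111111101110111111110 (25 bits)


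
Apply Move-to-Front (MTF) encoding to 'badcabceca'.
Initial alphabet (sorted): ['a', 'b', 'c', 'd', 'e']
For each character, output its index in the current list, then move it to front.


MTF encoding:
'b': index 1 in ['a', 'b', 'c', 'd', 'e'] -> ['b', 'a', 'c', 'd', 'e']
'a': index 1 in ['b', 'a', 'c', 'd', 'e'] -> ['a', 'b', 'c', 'd', 'e']
'd': index 3 in ['a', 'b', 'c', 'd', 'e'] -> ['d', 'a', 'b', 'c', 'e']
'c': index 3 in ['d', 'a', 'b', 'c', 'e'] -> ['c', 'd', 'a', 'b', 'e']
'a': index 2 in ['c', 'd', 'a', 'b', 'e'] -> ['a', 'c', 'd', 'b', 'e']
'b': index 3 in ['a', 'c', 'd', 'b', 'e'] -> ['b', 'a', 'c', 'd', 'e']
'c': index 2 in ['b', 'a', 'c', 'd', 'e'] -> ['c', 'b', 'a', 'd', 'e']
'e': index 4 in ['c', 'b', 'a', 'd', 'e'] -> ['e', 'c', 'b', 'a', 'd']
'c': index 1 in ['e', 'c', 'b', 'a', 'd'] -> ['c', 'e', 'b', 'a', 'd']
'a': index 3 in ['c', 'e', 'b', 'a', 'd'] -> ['a', 'c', 'e', 'b', 'd']


Output: [1, 1, 3, 3, 2, 3, 2, 4, 1, 3]


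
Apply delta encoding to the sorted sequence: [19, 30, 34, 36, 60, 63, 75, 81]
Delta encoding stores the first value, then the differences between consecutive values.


First value: 19
Deltas:
  30 - 19 = 11
  34 - 30 = 4
  36 - 34 = 2
  60 - 36 = 24
  63 - 60 = 3
  75 - 63 = 12
  81 - 75 = 6


Delta encoded: [19, 11, 4, 2, 24, 3, 12, 6]


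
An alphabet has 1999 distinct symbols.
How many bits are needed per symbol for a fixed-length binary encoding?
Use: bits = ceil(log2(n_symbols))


log2(1999) = 10.9651
Bracket: 2^10 = 1024 < 1999 <= 2^11 = 2048
So ceil(log2(1999)) = 11

bits = ceil(log2(1999)) = ceil(10.9651) = 11 bits


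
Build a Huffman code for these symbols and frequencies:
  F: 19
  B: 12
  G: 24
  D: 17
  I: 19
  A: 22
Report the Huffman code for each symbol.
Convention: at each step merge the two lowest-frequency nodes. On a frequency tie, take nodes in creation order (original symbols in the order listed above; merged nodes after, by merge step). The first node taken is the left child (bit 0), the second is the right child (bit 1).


Huffman tree construction:
Step 1: Merge B(12) + D(17) = 29
Step 2: Merge F(19) + I(19) = 38
Step 3: Merge A(22) + G(24) = 46
Step 4: Merge (B+D)(29) + (F+I)(38) = 67
Step 5: Merge (A+G)(46) + ((B+D)+(F+I))(67) = 113
Read each symbol's code off the tree from the root (left child = 0, right child = 1).

Codes:
  F: 110 (length 3)
  B: 100 (length 3)
  G: 01 (length 2)
  D: 101 (length 3)
  I: 111 (length 3)
  A: 00 (length 2)
Average code length: 293/113 = 2.5929 bits/symbol


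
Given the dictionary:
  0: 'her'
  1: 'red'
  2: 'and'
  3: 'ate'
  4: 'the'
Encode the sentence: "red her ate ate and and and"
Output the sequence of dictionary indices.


Look up each word in the dictionary:
  'red' -> 1
  'her' -> 0
  'ate' -> 3
  'ate' -> 3
  'and' -> 2
  'and' -> 2
  'and' -> 2

Encoded: [1, 0, 3, 3, 2, 2, 2]


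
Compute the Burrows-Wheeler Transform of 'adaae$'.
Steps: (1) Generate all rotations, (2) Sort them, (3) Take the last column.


Rotations (sorted):
  0: $adaae -> last char: e
  1: aae$ad -> last char: d
  2: adaae$ -> last char: $
  3: ae$ada -> last char: a
  4: daae$a -> last char: a
  5: e$adaa -> last char: a


BWT = ed$aaa


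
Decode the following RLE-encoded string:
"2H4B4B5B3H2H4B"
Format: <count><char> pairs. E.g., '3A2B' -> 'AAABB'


Expanding each <count><char> pair:
  2H -> 'HH'
  4B -> 'BBBB'
  4B -> 'BBBB'
  5B -> 'BBBBB'
  3H -> 'HHH'
  2H -> 'HH'
  4B -> 'BBBB'

Decoded = HHBBBBBBBBBBBBBHHHHHBBBB


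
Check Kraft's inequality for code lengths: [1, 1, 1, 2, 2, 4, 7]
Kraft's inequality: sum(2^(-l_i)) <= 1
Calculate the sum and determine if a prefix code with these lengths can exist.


Sum = 2^(-1) + 2^(-1) + 2^(-1) + 2^(-2) + 2^(-2) + 2^(-4) + 2^(-7)
    = 0.5 + 0.5 + 0.5 + 0.25 + 0.25 + 0.0625 + 0.0078125
    = 265/128 = 2.0703125
Since 2.0703125 > 1, Kraft's inequality is NOT satisfied.
A prefix code with these lengths CANNOT exist.

Kraft sum = 2.0703125. Not satisfied.


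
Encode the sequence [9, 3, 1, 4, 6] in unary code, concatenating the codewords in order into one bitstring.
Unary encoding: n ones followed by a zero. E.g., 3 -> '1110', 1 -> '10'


Encode each number as n ones followed by a terminating 0:
  9 -> 1111111110 (10 bits)
  3 -> 1110 (4 bits)
  1 -> 10 (2 bits)
  4 -> 11110 (5 bits)
  6 -> 1111110 (7 bits)
Total length = 10 + 4 + 2 + 5 + 7 = 28 bits.

Unary([9, 3, 1, 4, 6]) = 1111111110111010111101111110 (28 bits)


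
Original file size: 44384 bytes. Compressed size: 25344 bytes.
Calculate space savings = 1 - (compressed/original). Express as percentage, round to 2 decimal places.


ratio = compressed/original = 25344/44384 = 0.571017
savings = 1 - ratio = 1 - 0.571017 = 0.428983
as a percentage: 0.428983 * 100 = 42.9%

Space savings = 1 - 25344/44384 = 42.9%


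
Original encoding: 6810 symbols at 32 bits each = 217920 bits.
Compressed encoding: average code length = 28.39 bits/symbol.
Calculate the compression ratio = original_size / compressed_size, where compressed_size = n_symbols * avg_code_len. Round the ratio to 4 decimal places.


original_size = n_symbols * orig_bits = 6810 * 32 = 217920 bits
compressed_size = n_symbols * avg_code_len = 6810 * 28.39 = 193335.9 bits
ratio = original_size / compressed_size = 217920 / 193335.9 = 1.1272

Compression ratio = 1.1272


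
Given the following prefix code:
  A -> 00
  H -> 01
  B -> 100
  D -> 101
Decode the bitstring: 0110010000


Decoding step by step:
Bits 01 -> H
Bits 100 -> B
Bits 100 -> B
Bits 00 -> A


Decoded message: HBBA


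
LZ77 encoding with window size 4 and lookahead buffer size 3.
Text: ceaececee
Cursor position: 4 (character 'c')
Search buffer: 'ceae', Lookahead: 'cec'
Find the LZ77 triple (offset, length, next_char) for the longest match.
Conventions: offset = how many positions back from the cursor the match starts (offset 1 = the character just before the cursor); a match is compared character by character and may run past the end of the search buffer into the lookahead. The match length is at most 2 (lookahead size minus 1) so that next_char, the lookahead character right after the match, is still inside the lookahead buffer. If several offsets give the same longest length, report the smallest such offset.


Try each offset into the search buffer:
  offset=1 (pos 3, char 'e'): match length 0
  offset=2 (pos 2, char 'a'): match length 0
  offset=3 (pos 1, char 'e'): match length 0
  offset=4 (pos 0, char 'c'): match length 2
Longest match has length 2 at offset 4.
next_char = character at position 4 + 2 = 6 -> 'c'

Best match: offset=4, length=2 (matching 'ce' starting at position 0)
LZ77 triple: (4, 2, 'c')


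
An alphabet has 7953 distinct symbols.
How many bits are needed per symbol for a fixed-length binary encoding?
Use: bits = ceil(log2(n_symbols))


log2(7953) = 12.9573
Bracket: 2^12 = 4096 < 7953 <= 2^13 = 8192
So ceil(log2(7953)) = 13

bits = ceil(log2(7953)) = ceil(12.9573) = 13 bits


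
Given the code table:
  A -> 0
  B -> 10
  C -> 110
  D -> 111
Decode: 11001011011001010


Decoding:
110 -> C
0 -> A
10 -> B
110 -> C
110 -> C
0 -> A
10 -> B
10 -> B


Result: CABCCABB


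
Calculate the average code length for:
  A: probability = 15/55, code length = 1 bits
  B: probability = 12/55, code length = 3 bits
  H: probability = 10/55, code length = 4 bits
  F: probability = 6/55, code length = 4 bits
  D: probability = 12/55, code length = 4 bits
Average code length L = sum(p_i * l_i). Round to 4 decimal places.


Weighted contributions p_i * l_i:
  A: (15/55) * 1 = 15/55
  B: (12/55) * 3 = 36/55
  H: (10/55) * 4 = 40/55
  F: (6/55) * 4 = 24/55
  D: (12/55) * 4 = 48/55
Sum = (15 + 36 + 40 + 24 + 48)/55 = 163/55

L = 163/55 = 2.9636 bits/symbol


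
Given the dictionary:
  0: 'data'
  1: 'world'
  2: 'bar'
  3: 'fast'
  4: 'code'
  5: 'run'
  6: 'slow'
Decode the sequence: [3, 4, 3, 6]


Look up each index in the dictionary:
  3 -> 'fast'
  4 -> 'code'
  3 -> 'fast'
  6 -> 'slow'

Decoded: "fast code fast slow"


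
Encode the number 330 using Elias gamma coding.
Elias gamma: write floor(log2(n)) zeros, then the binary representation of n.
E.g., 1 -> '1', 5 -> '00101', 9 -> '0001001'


num_bits = floor(log2(330)) + 1 = 9
leading_zeros = num_bits - 1 = 8
binary(330) = 101001010

Elias gamma(330) = '00000000' + '101001010' = 00000000101001010 (17 bits)


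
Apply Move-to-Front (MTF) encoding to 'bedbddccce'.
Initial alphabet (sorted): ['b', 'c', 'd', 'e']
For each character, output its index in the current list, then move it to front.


MTF encoding:
'b': index 0 in ['b', 'c', 'd', 'e'] -> ['b', 'c', 'd', 'e']
'e': index 3 in ['b', 'c', 'd', 'e'] -> ['e', 'b', 'c', 'd']
'd': index 3 in ['e', 'b', 'c', 'd'] -> ['d', 'e', 'b', 'c']
'b': index 2 in ['d', 'e', 'b', 'c'] -> ['b', 'd', 'e', 'c']
'd': index 1 in ['b', 'd', 'e', 'c'] -> ['d', 'b', 'e', 'c']
'd': index 0 in ['d', 'b', 'e', 'c'] -> ['d', 'b', 'e', 'c']
'c': index 3 in ['d', 'b', 'e', 'c'] -> ['c', 'd', 'b', 'e']
'c': index 0 in ['c', 'd', 'b', 'e'] -> ['c', 'd', 'b', 'e']
'c': index 0 in ['c', 'd', 'b', 'e'] -> ['c', 'd', 'b', 'e']
'e': index 3 in ['c', 'd', 'b', 'e'] -> ['e', 'c', 'd', 'b']


Output: [0, 3, 3, 2, 1, 0, 3, 0, 0, 3]


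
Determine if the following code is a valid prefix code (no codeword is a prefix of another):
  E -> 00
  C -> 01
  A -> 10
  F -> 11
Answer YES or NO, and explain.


Checking each pair (does one codeword prefix another?):
  E='00' vs C='01': no prefix
  E='00' vs A='10': no prefix
  E='00' vs F='11': no prefix
  C='01' vs E='00': no prefix
  C='01' vs A='10': no prefix
  C='01' vs F='11': no prefix
  A='10' vs E='00': no prefix
  A='10' vs C='01': no prefix
  A='10' vs F='11': no prefix
  F='11' vs E='00': no prefix
  F='11' vs C='01': no prefix
  F='11' vs A='10': no prefix
No violation found over all pairs.

YES -- this is a valid prefix code. No codeword is a prefix of any other codeword.


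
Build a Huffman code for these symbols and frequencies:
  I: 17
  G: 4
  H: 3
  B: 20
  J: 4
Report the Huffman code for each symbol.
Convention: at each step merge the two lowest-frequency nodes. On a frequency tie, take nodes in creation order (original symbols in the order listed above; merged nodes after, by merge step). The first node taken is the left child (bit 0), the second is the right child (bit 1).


Huffman tree construction:
Step 1: Merge H(3) + G(4) = 7
Step 2: Merge J(4) + (H+G)(7) = 11
Step 3: Merge (J+(H+G))(11) + I(17) = 28
Step 4: Merge B(20) + ((J+(H+G))+I)(28) = 48
Read each symbol's code off the tree from the root (left child = 0, right child = 1).

Codes:
  I: 11 (length 2)
  G: 1011 (length 4)
  H: 1010 (length 4)
  B: 0 (length 1)
  J: 100 (length 3)
Average code length: 94/48 = 1.9583 bits/symbol


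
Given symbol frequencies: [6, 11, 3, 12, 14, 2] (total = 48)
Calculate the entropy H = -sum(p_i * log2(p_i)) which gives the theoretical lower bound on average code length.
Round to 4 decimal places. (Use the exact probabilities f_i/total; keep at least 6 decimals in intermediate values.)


Per-symbol terms -p_i * log2(p_i) with p_i = f_i/48:
  p = 6/48 = 0.125000: log2(p) = -3.000000, -p*log2(p) = 0.375000
  p = 11/48 = 0.229167: log2(p) = -2.125531, -p*log2(p) = 0.487101
  p = 3/48 = 0.062500: log2(p) = -4.000000, -p*log2(p) = 0.250000
  p = 12/48 = 0.250000: log2(p) = -2.000000, -p*log2(p) = 0.500000
  p = 14/48 = 0.291667: log2(p) = -1.777608, -p*log2(p) = 0.518469
  p = 2/48 = 0.041667: log2(p) = -4.584963, -p*log2(p) = 0.191040
H = 0.375000 + 0.487101 + 0.250000 + 0.500000 + 0.518469 + 0.191040 = 2.321610

H = 2.3216 bits/symbol


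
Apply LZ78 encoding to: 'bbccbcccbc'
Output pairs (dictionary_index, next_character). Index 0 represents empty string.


LZ78 encoding steps:
Dictionary: {0: ''}
Step 1: w='' (idx 0), next='b' -> output (0, 'b'), add 'b' as idx 1
Step 2: w='b' (idx 1), next='c' -> output (1, 'c'), add 'bc' as idx 2
Step 3: w='' (idx 0), next='c' -> output (0, 'c'), add 'c' as idx 3
Step 4: w='bc' (idx 2), next='c' -> output (2, 'c'), add 'bcc' as idx 4
Step 5: w='c' (idx 3), next='b' -> output (3, 'b'), add 'cb' as idx 5
Step 6: w='c' (idx 3), end of input -> output (3, '')


Encoded: [(0, 'b'), (1, 'c'), (0, 'c'), (2, 'c'), (3, 'b'), (3, '')]


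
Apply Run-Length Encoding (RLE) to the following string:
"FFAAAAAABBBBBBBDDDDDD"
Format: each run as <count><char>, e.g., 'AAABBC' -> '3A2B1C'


Scanning runs left to right:
  i=0: run of 'F' x 2 -> '2F'
  i=2: run of 'A' x 6 -> '6A'
  i=8: run of 'B' x 7 -> '7B'
  i=15: run of 'D' x 6 -> '6D'

RLE = 2F6A7B6D


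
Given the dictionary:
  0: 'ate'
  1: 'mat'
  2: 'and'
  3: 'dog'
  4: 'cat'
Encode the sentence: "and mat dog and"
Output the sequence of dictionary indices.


Look up each word in the dictionary:
  'and' -> 2
  'mat' -> 1
  'dog' -> 3
  'and' -> 2

Encoded: [2, 1, 3, 2]


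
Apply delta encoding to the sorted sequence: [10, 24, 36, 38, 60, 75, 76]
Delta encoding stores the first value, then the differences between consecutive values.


First value: 10
Deltas:
  24 - 10 = 14
  36 - 24 = 12
  38 - 36 = 2
  60 - 38 = 22
  75 - 60 = 15
  76 - 75 = 1


Delta encoded: [10, 14, 12, 2, 22, 15, 1]


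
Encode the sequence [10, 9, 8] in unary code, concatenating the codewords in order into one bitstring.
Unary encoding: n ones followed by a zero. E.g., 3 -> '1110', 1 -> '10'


Encode each number as n ones followed by a terminating 0:
  10 -> 11111111110 (11 bits)
  9 -> 1111111110 (10 bits)
  8 -> 111111110 (9 bits)
Total length = 11 + 10 + 9 = 30 bits.

Unary([10, 9, 8]) = 111111111101111111110111111110 (30 bits)


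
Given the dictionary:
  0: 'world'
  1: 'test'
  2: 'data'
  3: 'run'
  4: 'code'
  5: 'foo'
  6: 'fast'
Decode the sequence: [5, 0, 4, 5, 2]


Look up each index in the dictionary:
  5 -> 'foo'
  0 -> 'world'
  4 -> 'code'
  5 -> 'foo'
  2 -> 'data'

Decoded: "foo world code foo data"


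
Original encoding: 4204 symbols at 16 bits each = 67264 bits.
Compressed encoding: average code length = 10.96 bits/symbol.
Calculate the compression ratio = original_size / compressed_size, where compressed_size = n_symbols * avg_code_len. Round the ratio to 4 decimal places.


original_size = n_symbols * orig_bits = 4204 * 16 = 67264 bits
compressed_size = n_symbols * avg_code_len = 4204 * 10.96 = 46075.84 bits
ratio = original_size / compressed_size = 67264 / 46075.84 = 1.4599

Compression ratio = 1.4599


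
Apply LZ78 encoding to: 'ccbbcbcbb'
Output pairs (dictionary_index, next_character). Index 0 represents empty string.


LZ78 encoding steps:
Dictionary: {0: ''}
Step 1: w='' (idx 0), next='c' -> output (0, 'c'), add 'c' as idx 1
Step 2: w='c' (idx 1), next='b' -> output (1, 'b'), add 'cb' as idx 2
Step 3: w='' (idx 0), next='b' -> output (0, 'b'), add 'b' as idx 3
Step 4: w='cb' (idx 2), next='c' -> output (2, 'c'), add 'cbc' as idx 4
Step 5: w='b' (idx 3), next='b' -> output (3, 'b'), add 'bb' as idx 5


Encoded: [(0, 'c'), (1, 'b'), (0, 'b'), (2, 'c'), (3, 'b')]


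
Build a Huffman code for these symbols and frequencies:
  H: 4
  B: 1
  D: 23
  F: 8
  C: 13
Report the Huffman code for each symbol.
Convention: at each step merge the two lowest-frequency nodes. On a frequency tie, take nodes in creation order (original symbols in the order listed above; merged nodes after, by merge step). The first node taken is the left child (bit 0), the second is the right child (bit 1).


Huffman tree construction:
Step 1: Merge B(1) + H(4) = 5
Step 2: Merge (B+H)(5) + F(8) = 13
Step 3: Merge C(13) + ((B+H)+F)(13) = 26
Step 4: Merge D(23) + (C+((B+H)+F))(26) = 49
Read each symbol's code off the tree from the root (left child = 0, right child = 1).

Codes:
  H: 1101 (length 4)
  B: 1100 (length 4)
  D: 0 (length 1)
  F: 111 (length 3)
  C: 10 (length 2)
Average code length: 93/49 = 1.8980 bits/symbol


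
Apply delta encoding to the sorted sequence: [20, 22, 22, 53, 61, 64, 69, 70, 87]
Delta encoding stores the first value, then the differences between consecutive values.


First value: 20
Deltas:
  22 - 20 = 2
  22 - 22 = 0
  53 - 22 = 31
  61 - 53 = 8
  64 - 61 = 3
  69 - 64 = 5
  70 - 69 = 1
  87 - 70 = 17


Delta encoded: [20, 2, 0, 31, 8, 3, 5, 1, 17]


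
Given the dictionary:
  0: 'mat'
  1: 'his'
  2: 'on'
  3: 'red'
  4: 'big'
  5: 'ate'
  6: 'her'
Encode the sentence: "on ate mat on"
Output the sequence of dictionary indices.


Look up each word in the dictionary:
  'on' -> 2
  'ate' -> 5
  'mat' -> 0
  'on' -> 2

Encoded: [2, 5, 0, 2]


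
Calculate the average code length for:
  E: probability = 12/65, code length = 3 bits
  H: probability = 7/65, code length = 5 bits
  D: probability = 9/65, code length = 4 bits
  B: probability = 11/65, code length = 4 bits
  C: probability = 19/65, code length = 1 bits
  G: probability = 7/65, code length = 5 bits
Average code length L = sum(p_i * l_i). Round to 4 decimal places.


Weighted contributions p_i * l_i:
  E: (12/65) * 3 = 36/65
  H: (7/65) * 5 = 35/65
  D: (9/65) * 4 = 36/65
  B: (11/65) * 4 = 44/65
  C: (19/65) * 1 = 19/65
  G: (7/65) * 5 = 35/65
Sum = (36 + 35 + 36 + 44 + 19 + 35)/65 = 205/65

L = 205/65 = 3.1538 bits/symbol


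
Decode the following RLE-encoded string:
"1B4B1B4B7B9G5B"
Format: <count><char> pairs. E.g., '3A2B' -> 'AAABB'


Expanding each <count><char> pair:
  1B -> 'B'
  4B -> 'BBBB'
  1B -> 'B'
  4B -> 'BBBB'
  7B -> 'BBBBBBB'
  9G -> 'GGGGGGGGG'
  5B -> 'BBBBB'

Decoded = BBBBBBBBBBBBBBBBBGGGGGGGGGBBBBB


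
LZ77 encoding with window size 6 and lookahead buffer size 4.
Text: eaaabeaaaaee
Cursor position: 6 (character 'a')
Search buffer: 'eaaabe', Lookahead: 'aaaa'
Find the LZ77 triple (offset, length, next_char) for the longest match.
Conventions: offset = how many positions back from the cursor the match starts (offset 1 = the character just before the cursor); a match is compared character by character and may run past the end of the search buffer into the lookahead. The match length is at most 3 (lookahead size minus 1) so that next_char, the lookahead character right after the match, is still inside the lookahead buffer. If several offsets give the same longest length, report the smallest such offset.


Try each offset into the search buffer:
  offset=1 (pos 5, char 'e'): match length 0
  offset=2 (pos 4, char 'b'): match length 0
  offset=3 (pos 3, char 'a'): match length 1
  offset=4 (pos 2, char 'a'): match length 2
  offset=5 (pos 1, char 'a'): match length 3
  offset=6 (pos 0, char 'e'): match length 0
Longest match has length 3 at offset 5.
next_char = character at position 6 + 3 = 9 -> 'a'

Best match: offset=5, length=3 (matching 'aaa' starting at position 1)
LZ77 triple: (5, 3, 'a')


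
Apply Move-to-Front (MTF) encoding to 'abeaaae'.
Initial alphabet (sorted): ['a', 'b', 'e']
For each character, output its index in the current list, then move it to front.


MTF encoding:
'a': index 0 in ['a', 'b', 'e'] -> ['a', 'b', 'e']
'b': index 1 in ['a', 'b', 'e'] -> ['b', 'a', 'e']
'e': index 2 in ['b', 'a', 'e'] -> ['e', 'b', 'a']
'a': index 2 in ['e', 'b', 'a'] -> ['a', 'e', 'b']
'a': index 0 in ['a', 'e', 'b'] -> ['a', 'e', 'b']
'a': index 0 in ['a', 'e', 'b'] -> ['a', 'e', 'b']
'e': index 1 in ['a', 'e', 'b'] -> ['e', 'a', 'b']


Output: [0, 1, 2, 2, 0, 0, 1]


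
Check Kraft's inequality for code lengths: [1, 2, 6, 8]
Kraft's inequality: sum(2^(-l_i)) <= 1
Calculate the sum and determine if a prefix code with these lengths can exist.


Sum = 2^(-1) + 2^(-2) + 2^(-6) + 2^(-8)
    = 0.5 + 0.25 + 0.015625 + 0.00390625
    = 197/256 = 0.76953125
Since 0.76953125 <= 1, Kraft's inequality IS satisfied.
A prefix code with these lengths CAN exist.

Kraft sum = 0.76953125. Satisfied.


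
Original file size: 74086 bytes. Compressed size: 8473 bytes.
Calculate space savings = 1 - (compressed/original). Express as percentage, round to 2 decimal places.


ratio = compressed/original = 8473/74086 = 0.114367
savings = 1 - ratio = 1 - 0.114367 = 0.885633
as a percentage: 0.885633 * 100 = 88.56%

Space savings = 1 - 8473/74086 = 88.56%


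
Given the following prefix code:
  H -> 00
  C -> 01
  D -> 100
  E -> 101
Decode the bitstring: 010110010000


Decoding step by step:
Bits 01 -> C
Bits 01 -> C
Bits 100 -> D
Bits 100 -> D
Bits 00 -> H


Decoded message: CCDDH


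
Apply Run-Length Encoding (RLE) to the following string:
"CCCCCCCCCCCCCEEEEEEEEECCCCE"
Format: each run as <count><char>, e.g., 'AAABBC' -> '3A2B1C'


Scanning runs left to right:
  i=0: run of 'C' x 13 -> '13C'
  i=13: run of 'E' x 9 -> '9E'
  i=22: run of 'C' x 4 -> '4C'
  i=26: run of 'E' x 1 -> '1E'

RLE = 13C9E4C1E


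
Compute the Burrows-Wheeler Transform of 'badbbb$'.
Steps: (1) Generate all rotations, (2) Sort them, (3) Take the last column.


Rotations (sorted):
  0: $badbbb -> last char: b
  1: adbbb$b -> last char: b
  2: b$badbb -> last char: b
  3: badbbb$ -> last char: $
  4: bb$badb -> last char: b
  5: bbb$bad -> last char: d
  6: dbbb$ba -> last char: a


BWT = bbb$bda


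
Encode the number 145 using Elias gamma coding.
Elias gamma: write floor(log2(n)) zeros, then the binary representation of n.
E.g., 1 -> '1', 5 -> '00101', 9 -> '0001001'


num_bits = floor(log2(145)) + 1 = 8
leading_zeros = num_bits - 1 = 7
binary(145) = 10010001

Elias gamma(145) = '0000000' + '10010001' = 000000010010001 (15 bits)


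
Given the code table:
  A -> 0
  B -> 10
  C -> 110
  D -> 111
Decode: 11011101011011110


Decoding:
110 -> C
111 -> D
0 -> A
10 -> B
110 -> C
111 -> D
10 -> B


Result: CDABCDB


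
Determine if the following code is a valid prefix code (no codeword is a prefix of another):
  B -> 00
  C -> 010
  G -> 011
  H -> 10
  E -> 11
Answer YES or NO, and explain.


Checking each pair (does one codeword prefix another?):
  B='00' vs C='010': no prefix
  B='00' vs G='011': no prefix
  B='00' vs H='10': no prefix
  B='00' vs E='11': no prefix
  C='010' vs B='00': no prefix
  C='010' vs G='011': no prefix
  C='010' vs H='10': no prefix
  C='010' vs E='11': no prefix
  G='011' vs B='00': no prefix
  G='011' vs C='010': no prefix
  G='011' vs H='10': no prefix
  G='011' vs E='11': no prefix
  H='10' vs B='00': no prefix
  H='10' vs C='010': no prefix
  H='10' vs G='011': no prefix
  H='10' vs E='11': no prefix
  E='11' vs B='00': no prefix
  E='11' vs C='010': no prefix
  E='11' vs G='011': no prefix
  E='11' vs H='10': no prefix
No violation found over all pairs.

YES -- this is a valid prefix code. No codeword is a prefix of any other codeword.


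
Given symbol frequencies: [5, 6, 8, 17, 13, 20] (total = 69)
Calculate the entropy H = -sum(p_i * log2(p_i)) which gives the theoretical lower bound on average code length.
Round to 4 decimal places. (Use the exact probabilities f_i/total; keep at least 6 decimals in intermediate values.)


Per-symbol terms -p_i * log2(p_i) with p_i = f_i/69:
  p = 5/69 = 0.072464: log2(p) = -3.786596, -p*log2(p) = 0.274391
  p = 6/69 = 0.086957: log2(p) = -3.523562, -p*log2(p) = 0.306397
  p = 8/69 = 0.115942: log2(p) = -3.108524, -p*log2(p) = 0.360409
  p = 17/69 = 0.246377: log2(p) = -2.021062, -p*log2(p) = 0.497943
  p = 13/69 = 0.188406: log2(p) = -2.408085, -p*log2(p) = 0.453697
  p = 20/69 = 0.289855: log2(p) = -1.786596, -p*log2(p) = 0.517854
H = 0.274391 + 0.306397 + 0.360409 + 0.497943 + 0.453697 + 0.517854 = 2.410691

H = 2.4107 bits/symbol


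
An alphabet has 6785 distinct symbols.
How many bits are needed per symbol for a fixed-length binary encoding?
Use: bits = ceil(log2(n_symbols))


log2(6785) = 12.7281
Bracket: 2^12 = 4096 < 6785 <= 2^13 = 8192
So ceil(log2(6785)) = 13

bits = ceil(log2(6785)) = ceil(12.7281) = 13 bits


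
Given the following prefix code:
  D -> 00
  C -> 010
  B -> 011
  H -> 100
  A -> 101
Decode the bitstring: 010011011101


Decoding step by step:
Bits 010 -> C
Bits 011 -> B
Bits 011 -> B
Bits 101 -> A


Decoded message: CBBA


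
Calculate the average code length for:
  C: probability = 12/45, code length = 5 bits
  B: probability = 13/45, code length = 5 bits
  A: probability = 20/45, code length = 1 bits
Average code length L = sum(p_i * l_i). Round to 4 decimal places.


Weighted contributions p_i * l_i:
  C: (12/45) * 5 = 60/45
  B: (13/45) * 5 = 65/45
  A: (20/45) * 1 = 20/45
Sum = (60 + 65 + 20)/45 = 145/45

L = 145/45 = 3.2222 bits/symbol


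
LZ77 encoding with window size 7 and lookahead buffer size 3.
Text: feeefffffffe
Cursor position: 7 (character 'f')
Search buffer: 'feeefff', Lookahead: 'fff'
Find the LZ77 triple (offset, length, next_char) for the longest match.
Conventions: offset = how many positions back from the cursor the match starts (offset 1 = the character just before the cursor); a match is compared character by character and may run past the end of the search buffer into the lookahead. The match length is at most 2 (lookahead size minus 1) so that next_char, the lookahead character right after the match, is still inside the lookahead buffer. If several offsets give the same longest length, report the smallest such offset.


Try each offset into the search buffer:
  offset=1 (pos 6, char 'f'): match length 2
  offset=2 (pos 5, char 'f'): match length 2
  offset=3 (pos 4, char 'f'): match length 2
  offset=4 (pos 3, char 'e'): match length 0
  offset=5 (pos 2, char 'e'): match length 0
  offset=6 (pos 1, char 'e'): match length 0
  offset=7 (pos 0, char 'f'): match length 1
Longest match has length 2, found at offsets 1, 2, 3; take the smallest, offset 1.
next_char = character at position 7 + 2 = 9 -> 'f'

Best match: offset=1, length=2 (matching 'ff' starting at position 6)
LZ77 triple: (1, 2, 'f')


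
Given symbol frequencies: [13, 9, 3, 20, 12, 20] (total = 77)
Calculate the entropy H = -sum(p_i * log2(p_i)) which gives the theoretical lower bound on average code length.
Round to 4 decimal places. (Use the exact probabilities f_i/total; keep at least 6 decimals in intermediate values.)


Per-symbol terms -p_i * log2(p_i) with p_i = f_i/77:
  p = 13/77 = 0.168831: log2(p) = -2.566347, -p*log2(p) = 0.433279
  p = 9/77 = 0.116883: log2(p) = -3.096862, -p*log2(p) = 0.361971
  p = 3/77 = 0.038961: log2(p) = -4.681824, -p*log2(p) = 0.182409
  p = 20/77 = 0.259740: log2(p) = -1.944858, -p*log2(p) = 0.505158
  p = 12/77 = 0.155844: log2(p) = -2.681824, -p*log2(p) = 0.417947
  p = 20/77 = 0.259740: log2(p) = -1.944858, -p*log2(p) = 0.505158
H = 0.433279 + 0.361971 + 0.182409 + 0.505158 + 0.417947 + 0.505158 = 2.405922

H = 2.4059 bits/symbol


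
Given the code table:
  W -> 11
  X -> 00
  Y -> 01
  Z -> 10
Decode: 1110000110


Decoding:
11 -> W
10 -> Z
00 -> X
01 -> Y
10 -> Z


Result: WZXYZ


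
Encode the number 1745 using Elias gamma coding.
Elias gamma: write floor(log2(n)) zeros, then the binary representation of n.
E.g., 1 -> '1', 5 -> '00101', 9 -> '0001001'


num_bits = floor(log2(1745)) + 1 = 11
leading_zeros = num_bits - 1 = 10
binary(1745) = 11011010001

Elias gamma(1745) = '0000000000' + '11011010001' = 000000000011011010001 (21 bits)


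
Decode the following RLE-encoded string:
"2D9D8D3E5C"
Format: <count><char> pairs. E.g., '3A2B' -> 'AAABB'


Expanding each <count><char> pair:
  2D -> 'DD'
  9D -> 'DDDDDDDDD'
  8D -> 'DDDDDDDD'
  3E -> 'EEE'
  5C -> 'CCCCC'

Decoded = DDDDDDDDDDDDDDDDDDDEEECCCCC


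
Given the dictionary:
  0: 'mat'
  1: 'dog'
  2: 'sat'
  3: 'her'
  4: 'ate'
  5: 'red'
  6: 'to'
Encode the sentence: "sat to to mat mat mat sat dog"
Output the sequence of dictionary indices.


Look up each word in the dictionary:
  'sat' -> 2
  'to' -> 6
  'to' -> 6
  'mat' -> 0
  'mat' -> 0
  'mat' -> 0
  'sat' -> 2
  'dog' -> 1

Encoded: [2, 6, 6, 0, 0, 0, 2, 1]


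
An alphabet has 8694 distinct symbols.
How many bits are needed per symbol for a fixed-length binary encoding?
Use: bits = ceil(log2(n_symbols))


log2(8694) = 13.0858
Bracket: 2^13 = 8192 < 8694 <= 2^14 = 16384
So ceil(log2(8694)) = 14

bits = ceil(log2(8694)) = ceil(13.0858) = 14 bits


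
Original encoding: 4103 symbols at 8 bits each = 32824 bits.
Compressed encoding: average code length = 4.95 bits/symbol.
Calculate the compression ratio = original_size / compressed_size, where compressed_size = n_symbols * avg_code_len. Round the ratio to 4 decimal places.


original_size = n_symbols * orig_bits = 4103 * 8 = 32824 bits
compressed_size = n_symbols * avg_code_len = 4103 * 4.95 = 20309.85 bits
ratio = original_size / compressed_size = 32824 / 20309.85 = 1.6162

Compression ratio = 1.6162


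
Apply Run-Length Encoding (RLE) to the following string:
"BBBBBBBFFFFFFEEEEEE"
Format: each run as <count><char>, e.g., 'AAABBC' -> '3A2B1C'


Scanning runs left to right:
  i=0: run of 'B' x 7 -> '7B'
  i=7: run of 'F' x 6 -> '6F'
  i=13: run of 'E' x 6 -> '6E'

RLE = 7B6F6E


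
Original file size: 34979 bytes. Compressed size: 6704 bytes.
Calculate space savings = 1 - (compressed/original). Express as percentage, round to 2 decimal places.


ratio = compressed/original = 6704/34979 = 0.191658
savings = 1 - ratio = 1 - 0.191658 = 0.808342
as a percentage: 0.808342 * 100 = 80.83%

Space savings = 1 - 6704/34979 = 80.83%


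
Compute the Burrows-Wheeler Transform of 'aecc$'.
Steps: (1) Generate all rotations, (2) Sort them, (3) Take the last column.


Rotations (sorted):
  0: $aecc -> last char: c
  1: aecc$ -> last char: $
  2: c$aec -> last char: c
  3: cc$ae -> last char: e
  4: ecc$a -> last char: a


BWT = c$cea


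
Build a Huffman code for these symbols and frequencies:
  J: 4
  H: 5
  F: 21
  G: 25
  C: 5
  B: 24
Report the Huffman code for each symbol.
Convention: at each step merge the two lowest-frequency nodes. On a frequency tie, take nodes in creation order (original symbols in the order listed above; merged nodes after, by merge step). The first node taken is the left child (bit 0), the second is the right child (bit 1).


Huffman tree construction:
Step 1: Merge J(4) + H(5) = 9
Step 2: Merge C(5) + (J+H)(9) = 14
Step 3: Merge (C+(J+H))(14) + F(21) = 35
Step 4: Merge B(24) + G(25) = 49
Step 5: Merge ((C+(J+H))+F)(35) + (B+G)(49) = 84
Read each symbol's code off the tree from the root (left child = 0, right child = 1).

Codes:
  J: 0010 (length 4)
  H: 0011 (length 4)
  F: 01 (length 2)
  G: 11 (length 2)
  C: 000 (length 3)
  B: 10 (length 2)
Average code length: 191/84 = 2.2738 bits/symbol


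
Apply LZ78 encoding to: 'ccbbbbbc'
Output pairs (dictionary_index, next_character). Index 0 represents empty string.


LZ78 encoding steps:
Dictionary: {0: ''}
Step 1: w='' (idx 0), next='c' -> output (0, 'c'), add 'c' as idx 1
Step 2: w='c' (idx 1), next='b' -> output (1, 'b'), add 'cb' as idx 2
Step 3: w='' (idx 0), next='b' -> output (0, 'b'), add 'b' as idx 3
Step 4: w='b' (idx 3), next='b' -> output (3, 'b'), add 'bb' as idx 4
Step 5: w='b' (idx 3), next='c' -> output (3, 'c'), add 'bc' as idx 5


Encoded: [(0, 'c'), (1, 'b'), (0, 'b'), (3, 'b'), (3, 'c')]


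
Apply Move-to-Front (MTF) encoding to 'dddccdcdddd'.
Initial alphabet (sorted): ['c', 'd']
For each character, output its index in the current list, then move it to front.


MTF encoding:
'd': index 1 in ['c', 'd'] -> ['d', 'c']
'd': index 0 in ['d', 'c'] -> ['d', 'c']
'd': index 0 in ['d', 'c'] -> ['d', 'c']
'c': index 1 in ['d', 'c'] -> ['c', 'd']
'c': index 0 in ['c', 'd'] -> ['c', 'd']
'd': index 1 in ['c', 'd'] -> ['d', 'c']
'c': index 1 in ['d', 'c'] -> ['c', 'd']
'd': index 1 in ['c', 'd'] -> ['d', 'c']
'd': index 0 in ['d', 'c'] -> ['d', 'c']
'd': index 0 in ['d', 'c'] -> ['d', 'c']
'd': index 0 in ['d', 'c'] -> ['d', 'c']


Output: [1, 0, 0, 1, 0, 1, 1, 1, 0, 0, 0]


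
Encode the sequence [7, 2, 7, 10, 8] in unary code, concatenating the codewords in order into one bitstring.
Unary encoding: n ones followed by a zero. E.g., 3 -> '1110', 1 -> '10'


Encode each number as n ones followed by a terminating 0:
  7 -> 11111110 (8 bits)
  2 -> 110 (3 bits)
  7 -> 11111110 (8 bits)
  10 -> 11111111110 (11 bits)
  8 -> 111111110 (9 bits)
Total length = 8 + 3 + 8 + 11 + 9 = 39 bits.

Unary([7, 2, 7, 10, 8]) = 111111101101111111011111111110111111110 (39 bits)


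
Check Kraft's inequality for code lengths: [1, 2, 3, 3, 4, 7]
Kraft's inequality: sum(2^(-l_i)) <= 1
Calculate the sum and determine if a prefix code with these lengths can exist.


Sum = 2^(-1) + 2^(-2) + 2^(-3) + 2^(-3) + 2^(-4) + 2^(-7)
    = 0.5 + 0.25 + 0.125 + 0.125 + 0.0625 + 0.0078125
    = 137/128 = 1.0703125
Since 1.0703125 > 1, Kraft's inequality is NOT satisfied.
A prefix code with these lengths CANNOT exist.

Kraft sum = 1.0703125. Not satisfied.


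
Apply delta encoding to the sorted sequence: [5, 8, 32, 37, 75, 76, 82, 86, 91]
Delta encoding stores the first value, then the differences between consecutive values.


First value: 5
Deltas:
  8 - 5 = 3
  32 - 8 = 24
  37 - 32 = 5
  75 - 37 = 38
  76 - 75 = 1
  82 - 76 = 6
  86 - 82 = 4
  91 - 86 = 5


Delta encoded: [5, 3, 24, 5, 38, 1, 6, 4, 5]


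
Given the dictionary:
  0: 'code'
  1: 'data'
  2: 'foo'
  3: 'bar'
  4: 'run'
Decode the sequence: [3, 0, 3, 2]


Look up each index in the dictionary:
  3 -> 'bar'
  0 -> 'code'
  3 -> 'bar'
  2 -> 'foo'

Decoded: "bar code bar foo"


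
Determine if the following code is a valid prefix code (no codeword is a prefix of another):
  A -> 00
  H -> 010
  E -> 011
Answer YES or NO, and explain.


Checking each pair (does one codeword prefix another?):
  A='00' vs H='010': no prefix
  A='00' vs E='011': no prefix
  H='010' vs A='00': no prefix
  H='010' vs E='011': no prefix
  E='011' vs A='00': no prefix
  E='011' vs H='010': no prefix
No violation found over all pairs.

YES -- this is a valid prefix code. No codeword is a prefix of any other codeword.


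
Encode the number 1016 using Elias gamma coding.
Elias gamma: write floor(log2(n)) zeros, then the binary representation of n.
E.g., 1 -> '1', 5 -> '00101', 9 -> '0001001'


num_bits = floor(log2(1016)) + 1 = 10
leading_zeros = num_bits - 1 = 9
binary(1016) = 1111111000

Elias gamma(1016) = '000000000' + '1111111000' = 0000000001111111000 (19 bits)


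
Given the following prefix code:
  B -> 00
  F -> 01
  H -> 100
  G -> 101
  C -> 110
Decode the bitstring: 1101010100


Decoding step by step:
Bits 110 -> C
Bits 101 -> G
Bits 01 -> F
Bits 00 -> B


Decoded message: CGFB


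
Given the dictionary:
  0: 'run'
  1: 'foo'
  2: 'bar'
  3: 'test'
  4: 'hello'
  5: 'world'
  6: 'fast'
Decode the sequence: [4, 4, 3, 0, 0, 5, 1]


Look up each index in the dictionary:
  4 -> 'hello'
  4 -> 'hello'
  3 -> 'test'
  0 -> 'run'
  0 -> 'run'
  5 -> 'world'
  1 -> 'foo'

Decoded: "hello hello test run run world foo"


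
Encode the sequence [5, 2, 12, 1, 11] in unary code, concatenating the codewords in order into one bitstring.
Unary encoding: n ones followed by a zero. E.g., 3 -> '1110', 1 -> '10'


Encode each number as n ones followed by a terminating 0:
  5 -> 111110 (6 bits)
  2 -> 110 (3 bits)
  12 -> 1111111111110 (13 bits)
  1 -> 10 (2 bits)
  11 -> 111111111110 (12 bits)
Total length = 6 + 3 + 13 + 2 + 12 = 36 bits.

Unary([5, 2, 12, 1, 11]) = 111110110111111111111010111111111110 (36 bits)


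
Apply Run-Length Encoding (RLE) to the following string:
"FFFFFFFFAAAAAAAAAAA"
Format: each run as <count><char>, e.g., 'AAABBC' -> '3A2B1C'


Scanning runs left to right:
  i=0: run of 'F' x 8 -> '8F'
  i=8: run of 'A' x 11 -> '11A'

RLE = 8F11A


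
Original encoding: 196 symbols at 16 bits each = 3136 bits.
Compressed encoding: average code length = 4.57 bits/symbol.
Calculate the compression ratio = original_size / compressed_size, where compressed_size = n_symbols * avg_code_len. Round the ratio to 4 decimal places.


original_size = n_symbols * orig_bits = 196 * 16 = 3136 bits
compressed_size = n_symbols * avg_code_len = 196 * 4.57 = 895.72 bits
ratio = original_size / compressed_size = 3136 / 895.72 = 3.5011

Compression ratio = 3.5011


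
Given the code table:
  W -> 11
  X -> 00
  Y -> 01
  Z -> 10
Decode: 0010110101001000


Decoding:
00 -> X
10 -> Z
11 -> W
01 -> Y
01 -> Y
00 -> X
10 -> Z
00 -> X


Result: XZWYYXZX


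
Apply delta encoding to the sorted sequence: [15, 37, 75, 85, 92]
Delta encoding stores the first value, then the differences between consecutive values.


First value: 15
Deltas:
  37 - 15 = 22
  75 - 37 = 38
  85 - 75 = 10
  92 - 85 = 7


Delta encoded: [15, 22, 38, 10, 7]


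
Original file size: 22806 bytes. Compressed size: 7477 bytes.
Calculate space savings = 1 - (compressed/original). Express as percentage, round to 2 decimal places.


ratio = compressed/original = 7477/22806 = 0.327852
savings = 1 - ratio = 1 - 0.327852 = 0.672148
as a percentage: 0.672148 * 100 = 67.21%

Space savings = 1 - 7477/22806 = 67.21%


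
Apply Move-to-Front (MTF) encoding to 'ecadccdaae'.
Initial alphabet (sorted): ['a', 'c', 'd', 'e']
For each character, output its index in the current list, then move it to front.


MTF encoding:
'e': index 3 in ['a', 'c', 'd', 'e'] -> ['e', 'a', 'c', 'd']
'c': index 2 in ['e', 'a', 'c', 'd'] -> ['c', 'e', 'a', 'd']
'a': index 2 in ['c', 'e', 'a', 'd'] -> ['a', 'c', 'e', 'd']
'd': index 3 in ['a', 'c', 'e', 'd'] -> ['d', 'a', 'c', 'e']
'c': index 2 in ['d', 'a', 'c', 'e'] -> ['c', 'd', 'a', 'e']
'c': index 0 in ['c', 'd', 'a', 'e'] -> ['c', 'd', 'a', 'e']
'd': index 1 in ['c', 'd', 'a', 'e'] -> ['d', 'c', 'a', 'e']
'a': index 2 in ['d', 'c', 'a', 'e'] -> ['a', 'd', 'c', 'e']
'a': index 0 in ['a', 'd', 'c', 'e'] -> ['a', 'd', 'c', 'e']
'e': index 3 in ['a', 'd', 'c', 'e'] -> ['e', 'a', 'd', 'c']


Output: [3, 2, 2, 3, 2, 0, 1, 2, 0, 3]
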